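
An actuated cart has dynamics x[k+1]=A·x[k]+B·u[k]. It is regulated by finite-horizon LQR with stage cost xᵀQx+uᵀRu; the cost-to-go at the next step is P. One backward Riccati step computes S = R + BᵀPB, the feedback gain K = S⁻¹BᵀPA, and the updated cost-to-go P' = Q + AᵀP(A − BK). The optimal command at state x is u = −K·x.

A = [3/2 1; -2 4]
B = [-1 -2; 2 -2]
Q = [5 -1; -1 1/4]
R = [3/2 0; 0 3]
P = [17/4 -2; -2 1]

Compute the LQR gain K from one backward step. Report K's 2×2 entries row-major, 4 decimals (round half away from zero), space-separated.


BᵀP = [-8.2500 4.0000; -4.5000 2.0000]
S = R + BᵀPB = [3/2 0; 0 3] + [16.2500 8.5000; 8.5000 5.0000] = [17.7500 8.5000; 8.5000 8.0000]
BᵀPA = [-20.3750 7.7500; -10.7500 3.5000]
K = S⁻¹·BᵀPA = [-1.0269 0.4624; -0.2527 -0.0538]
A−BK = [-0.0323 1.3548; -0.4516 2.9677]
AᵀP(A−BK) = [1.9234 -0.7823; -0.7823 0.8548]
P' = Q + AᵀP(A−BK) = [6.9234 -1.7823; -1.7823 1.1048]
tr(P') = 8.0282

-1.0269 0.4624 -0.2527 -0.0538


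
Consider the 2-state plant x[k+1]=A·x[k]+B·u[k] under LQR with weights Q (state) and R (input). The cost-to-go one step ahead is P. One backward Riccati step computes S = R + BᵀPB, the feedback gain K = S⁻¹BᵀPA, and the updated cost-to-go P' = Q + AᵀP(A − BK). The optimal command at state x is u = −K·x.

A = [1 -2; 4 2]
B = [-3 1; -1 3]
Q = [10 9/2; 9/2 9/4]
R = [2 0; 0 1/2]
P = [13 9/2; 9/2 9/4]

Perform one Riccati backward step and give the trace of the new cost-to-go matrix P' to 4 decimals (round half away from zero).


BᵀP = [-43.5000 -15.7500; 26.5000 11.2500]
S = R + BᵀPB = [2 0; 0 1/2] + [146.2500 -90.7500; -90.7500 60.2500] = [148.2500 -90.7500; -90.7500 60.7500]
BᵀPA = [-106.5000 55.5000; 71.5000 -30.5000]
K = S⁻¹·BᵀPA = [0.0243 0.7835; 1.2133 0.6683]
A−BK = [-0.1403 -0.3179; 0.3844 0.7786]
AᵀP(A−BK) = [0.8402 0.6553; 0.6553 1.9011]
P' = Q + AᵀP(A−BK) = [10.8402 5.1553; 5.1553 4.1511]
tr(P') = 14.9913

14.9913


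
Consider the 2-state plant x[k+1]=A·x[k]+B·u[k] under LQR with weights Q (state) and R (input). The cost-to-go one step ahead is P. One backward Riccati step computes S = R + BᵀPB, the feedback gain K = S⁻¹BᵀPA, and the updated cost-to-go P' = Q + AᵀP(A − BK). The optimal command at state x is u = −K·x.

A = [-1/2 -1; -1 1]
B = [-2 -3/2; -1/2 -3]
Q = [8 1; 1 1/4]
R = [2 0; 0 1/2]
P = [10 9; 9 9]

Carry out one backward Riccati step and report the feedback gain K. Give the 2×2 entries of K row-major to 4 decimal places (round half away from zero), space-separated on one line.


0.0268 0.3296 0.3173 -0.1776

BᵀP = [-24.5000 -22.5000; -42.0000 -40.5000]
S = R + BᵀPB = [2 0; 0 1/2] + [60.2500 104.2500; 104.2500 184.5000] = [62.2500 104.2500; 104.2500 185.0000]
BᵀPA = [34.7500 2.0000; 61.5000 1.5000]
K = S⁻¹·BᵀPA = [0.0268 0.3296; 0.3173 -0.1776]
A−BK = [0.0296 -0.6073; -0.0346 0.6320]
AᵀP(A−BK) = [0.0529 -0.0296; -0.0296 0.6073]
P' = Q + AᵀP(A−BK) = [8.0529 0.9704; 0.9704 0.8573]
tr(P') = 8.9102


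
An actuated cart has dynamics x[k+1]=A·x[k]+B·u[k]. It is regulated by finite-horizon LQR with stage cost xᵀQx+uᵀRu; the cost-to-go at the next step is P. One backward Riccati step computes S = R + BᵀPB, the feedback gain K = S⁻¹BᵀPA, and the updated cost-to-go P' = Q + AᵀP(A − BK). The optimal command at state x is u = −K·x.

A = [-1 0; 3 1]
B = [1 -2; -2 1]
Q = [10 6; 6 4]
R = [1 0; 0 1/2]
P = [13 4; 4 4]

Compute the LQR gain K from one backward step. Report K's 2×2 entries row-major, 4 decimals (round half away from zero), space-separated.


-1.4784 -0.5876 -0.2642 -0.3019

BᵀP = [5.0000 -4.0000; -22.0000 -4.0000]
S = R + BᵀPB = [1 0; 0 1/2] + [13.0000 -14.0000; -14.0000 40.0000] = [14.0000 -14.0000; -14.0000 40.5000]
BᵀPA = [-17.0000 -4.0000; 10.0000 -4.0000]
K = S⁻¹·BᵀPA = [-1.4784 -0.5876; -0.2642 -0.3019]
A−BK = [-0.0499 -0.0162; 0.3073 0.1267]
AᵀP(A−BK) = [2.5081 1.0296; 1.0296 0.4420]
P' = Q + AᵀP(A−BK) = [12.5081 7.0296; 7.0296 4.4420]
tr(P') = 16.9501


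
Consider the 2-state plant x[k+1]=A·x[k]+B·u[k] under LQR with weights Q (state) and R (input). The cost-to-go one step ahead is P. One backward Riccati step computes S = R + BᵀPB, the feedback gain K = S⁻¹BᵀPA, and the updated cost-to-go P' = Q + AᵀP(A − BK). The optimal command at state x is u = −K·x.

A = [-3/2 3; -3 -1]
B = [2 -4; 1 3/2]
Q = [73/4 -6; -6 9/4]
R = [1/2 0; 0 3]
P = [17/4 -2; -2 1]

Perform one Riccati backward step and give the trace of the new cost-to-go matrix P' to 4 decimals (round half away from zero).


22.0083

BᵀP = [6.5000 -3.0000; -20.0000 9.5000]
S = R + BᵀPB = [1/2 0; 0 3] + [10.0000 -30.5000; -30.5000 94.2500] = [10.5000 -30.5000; -30.5000 97.2500]
BᵀPA = [-0.7500 22.5000; 1.5000 -69.5000]
K = S⁻¹·BᵀPA = [-0.2992 0.7524; -0.0784 -0.4787]
A−BK = [-1.2153 -0.4195; -2.5832 -1.0344]
AᵀP(A−BK) = [0.4557 0.1573; 0.1573 1.0526]
P' = Q + AᵀP(A−BK) = [18.7057 -5.8427; -5.8427 3.3026]
tr(P') = 22.0083


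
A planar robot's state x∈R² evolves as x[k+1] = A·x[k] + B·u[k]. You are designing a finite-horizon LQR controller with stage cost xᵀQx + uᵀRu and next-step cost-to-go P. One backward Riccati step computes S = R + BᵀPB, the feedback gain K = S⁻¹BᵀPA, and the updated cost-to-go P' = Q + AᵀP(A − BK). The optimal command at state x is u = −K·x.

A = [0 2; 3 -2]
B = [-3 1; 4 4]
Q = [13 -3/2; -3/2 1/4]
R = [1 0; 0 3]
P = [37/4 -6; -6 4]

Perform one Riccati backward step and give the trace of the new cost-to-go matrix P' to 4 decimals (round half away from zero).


BᵀP = [-51.7500 34.0000; -14.7500 10.0000]
S = R + BᵀPB = [1 0; 0 3] + [291.2500 84.2500; 84.2500 25.2500] = [292.2500 84.2500; 84.2500 28.2500]
BᵀPA = [102.0000 -171.5000; 30.0000 -49.5000]
K = S⁻¹·BᵀPA = [0.3057 -0.5825; 0.1503 -0.0151]
A−BK = [0.7668 0.2677; 1.1762 0.3903]
AᵀP(A−BK) = [0.3109 -0.1347; -0.1347 0.3584]
P' = Q + AᵀP(A−BK) = [13.3109 -1.6347; -1.6347 0.6084]
tr(P') = 13.9193

13.9193


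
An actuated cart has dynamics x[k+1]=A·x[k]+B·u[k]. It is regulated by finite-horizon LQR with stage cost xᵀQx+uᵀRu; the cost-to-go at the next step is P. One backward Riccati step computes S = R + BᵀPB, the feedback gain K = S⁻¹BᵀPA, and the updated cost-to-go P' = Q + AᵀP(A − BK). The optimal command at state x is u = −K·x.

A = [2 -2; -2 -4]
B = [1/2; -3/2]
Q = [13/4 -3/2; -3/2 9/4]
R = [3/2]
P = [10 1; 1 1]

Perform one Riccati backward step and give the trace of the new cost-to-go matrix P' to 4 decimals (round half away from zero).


94.5526

BᵀP = [3.5000 -1.0000]
S = R + BᵀPB = [3/2] + [3.2500] = [4.7500]
BᵀPA = [9.0000 -3.0000]
K = S⁻¹·BᵀPA = [1.8947 -0.6316]
A−BK = [1.0526 -1.6842; 0.8421 -4.9474]
AᵀP(A−BK) = [18.9474 -30.3158; -30.3158 70.1053]
P' = Q + AᵀP(A−BK) = [22.1974 -31.8158; -31.8158 72.3553]
tr(P') = 94.5526


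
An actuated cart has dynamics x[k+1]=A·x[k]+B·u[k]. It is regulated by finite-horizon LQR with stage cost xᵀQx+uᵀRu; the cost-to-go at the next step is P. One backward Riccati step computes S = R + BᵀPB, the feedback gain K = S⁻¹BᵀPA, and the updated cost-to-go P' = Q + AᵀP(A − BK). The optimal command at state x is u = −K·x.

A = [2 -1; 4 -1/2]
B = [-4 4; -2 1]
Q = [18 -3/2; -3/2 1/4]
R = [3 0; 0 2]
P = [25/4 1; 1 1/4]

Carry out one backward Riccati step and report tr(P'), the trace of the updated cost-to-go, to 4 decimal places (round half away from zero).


19.6588

BᵀP = [-27.0000 -4.5000; 26.0000 4.2500]
S = R + BᵀPB = [3 0; 0 2] + [117.0000 -112.5000; -112.5000 108.2500] = [120.0000 -112.5000; -112.5000 110.2500]
BᵀPA = [-72.0000 29.2500; 69.0000 -28.1250]
K = S⁻¹·BᵀPA = [-0.3059 0.1059; 0.3137 -0.1471]
A−BK = [-0.4784 0.0118; 3.0745 -0.1412]
AᵀP(A−BK) = [1.3294 -0.2294; -0.2294 0.0794]
P' = Q + AᵀP(A−BK) = [19.3294 -1.7294; -1.7294 0.3294]
tr(P') = 19.6588


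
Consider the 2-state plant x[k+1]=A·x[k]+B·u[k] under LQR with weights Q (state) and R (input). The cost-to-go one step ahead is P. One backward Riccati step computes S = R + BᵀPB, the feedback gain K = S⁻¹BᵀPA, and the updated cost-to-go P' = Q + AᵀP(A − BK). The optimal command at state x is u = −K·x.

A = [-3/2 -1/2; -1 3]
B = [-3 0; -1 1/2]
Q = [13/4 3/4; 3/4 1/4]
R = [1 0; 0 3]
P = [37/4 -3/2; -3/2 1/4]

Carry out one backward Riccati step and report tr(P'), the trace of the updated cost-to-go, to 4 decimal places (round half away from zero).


BᵀP = [-26.2500 4.2500; -0.7500 0.1250]
S = R + BᵀPB = [1 0; 0 3] + [74.5000 2.1250; 2.1250 0.0625] = [75.5000 2.1250; 2.1250 3.0625]
BᵀPA = [35.1250 25.8750; 1.0000 0.7500]
K = S⁻¹·BᵀPA = [0.4651 0.3425; 0.0038 0.0072]
A−BK = [-0.1046 0.5275; -0.5368 3.3389]
AᵀP(A−BK) = [0.2212 0.1495; 0.1495 0.1946]
P' = Q + AᵀP(A−BK) = [3.4712 0.8995; 0.8995 0.4446]
tr(P') = 3.9158

3.9158


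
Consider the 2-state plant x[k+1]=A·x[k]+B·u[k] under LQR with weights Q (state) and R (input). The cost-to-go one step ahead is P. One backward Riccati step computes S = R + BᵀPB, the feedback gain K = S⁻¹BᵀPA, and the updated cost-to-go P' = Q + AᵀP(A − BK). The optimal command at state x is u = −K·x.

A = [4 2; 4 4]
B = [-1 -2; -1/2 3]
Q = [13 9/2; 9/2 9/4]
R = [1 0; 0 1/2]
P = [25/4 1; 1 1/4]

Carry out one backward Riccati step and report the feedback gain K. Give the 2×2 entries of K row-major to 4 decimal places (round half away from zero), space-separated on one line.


-2.1386 -1.4257 -1.3553 -0.6073

BᵀP = [-6.7500 -1.1250; -9.5000 -1.2500]
S = R + BᵀPB = [1 0; 0 1/2] + [7.3125 10.1250; 10.1250 15.2500] = [8.3125 10.1250; 10.1250 15.7500]
BᵀPA = [-31.5000 -18.0000; -43.0000 -24.0000]
K = S⁻¹·BᵀPA = [-2.1386 -1.4257; -1.3553 -0.6073]
A−BK = [-0.8493 -0.6403; 6.9967 5.1089]
AᵀP(A−BK) = [10.3542 6.9769; 6.9769 4.7624]
P' = Q + AᵀP(A−BK) = [23.3542 11.4769; 11.4769 7.0124]
tr(P') = 30.3666


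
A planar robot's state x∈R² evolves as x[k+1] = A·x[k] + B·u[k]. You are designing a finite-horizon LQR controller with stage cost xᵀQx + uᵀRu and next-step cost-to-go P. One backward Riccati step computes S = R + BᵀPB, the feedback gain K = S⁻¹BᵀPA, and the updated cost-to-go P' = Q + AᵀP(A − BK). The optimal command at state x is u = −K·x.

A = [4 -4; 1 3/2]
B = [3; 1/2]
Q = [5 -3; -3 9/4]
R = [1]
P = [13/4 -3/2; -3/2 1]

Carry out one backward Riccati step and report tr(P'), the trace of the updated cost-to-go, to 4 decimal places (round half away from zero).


13.2692

BᵀP = [9.0000 -4.0000]
S = R + BᵀPB = [1] + [25.0000] = [26.0000]
BᵀPA = [32.0000 -42.0000]
K = S⁻¹·BᵀPA = [1.2308 -1.6154]
A−BK = [0.3077 0.8462; 0.3846 2.3077]
AᵀP(A−BK) = [1.6154 -1.8077; -1.8077 4.4038]
P' = Q + AᵀP(A−BK) = [6.6154 -4.8077; -4.8077 6.6538]
tr(P') = 13.2692


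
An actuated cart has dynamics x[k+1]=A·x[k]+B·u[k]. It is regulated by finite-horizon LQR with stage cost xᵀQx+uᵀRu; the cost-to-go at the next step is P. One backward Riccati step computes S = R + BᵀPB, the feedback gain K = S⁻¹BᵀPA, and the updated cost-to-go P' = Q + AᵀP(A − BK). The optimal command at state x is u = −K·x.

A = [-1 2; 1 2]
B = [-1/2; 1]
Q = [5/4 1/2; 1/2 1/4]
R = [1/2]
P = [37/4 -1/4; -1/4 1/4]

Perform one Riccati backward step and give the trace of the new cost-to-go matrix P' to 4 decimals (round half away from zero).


BᵀP = [-4.8750 0.3750]
S = R + BᵀPB = [1/2] + [2.8125] = [3.3125]
BᵀPA = [5.2500 -9.0000]
K = S⁻¹·BᵀPA = [1.5849 -2.7170]
A−BK = [-0.2075 0.6415; -0.5849 4.7170]
AᵀP(A−BK) = [1.6792 -3.7358; -3.7358 11.5472]
P' = Q + AᵀP(A−BK) = [2.9292 -3.2358; -3.2358 11.7972]
tr(P') = 14.7264

14.7264


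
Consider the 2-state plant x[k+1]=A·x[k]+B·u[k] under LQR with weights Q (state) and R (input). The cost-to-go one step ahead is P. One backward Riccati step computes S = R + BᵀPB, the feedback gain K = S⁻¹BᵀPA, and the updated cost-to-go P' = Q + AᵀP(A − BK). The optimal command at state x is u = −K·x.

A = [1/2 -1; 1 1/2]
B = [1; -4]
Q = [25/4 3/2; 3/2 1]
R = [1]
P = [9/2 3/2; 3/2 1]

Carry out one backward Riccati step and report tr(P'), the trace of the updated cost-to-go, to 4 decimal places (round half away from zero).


BᵀP = [-1.5000 -2.5000]
S = R + BᵀPB = [1] + [8.5000] = [9.5000]
BᵀPA = [-3.2500 0.2500]
K = S⁻¹·BᵀPA = [-0.3421 0.0263]
A−BK = [0.8421 -1.0263; -0.3684 0.6053]
AᵀP(A−BK) = [2.5132 -2.7895; -2.7895 3.2434]
P' = Q + AᵀP(A−BK) = [8.7632 -1.2895; -1.2895 4.2434]
tr(P') = 13.0066

13.0066


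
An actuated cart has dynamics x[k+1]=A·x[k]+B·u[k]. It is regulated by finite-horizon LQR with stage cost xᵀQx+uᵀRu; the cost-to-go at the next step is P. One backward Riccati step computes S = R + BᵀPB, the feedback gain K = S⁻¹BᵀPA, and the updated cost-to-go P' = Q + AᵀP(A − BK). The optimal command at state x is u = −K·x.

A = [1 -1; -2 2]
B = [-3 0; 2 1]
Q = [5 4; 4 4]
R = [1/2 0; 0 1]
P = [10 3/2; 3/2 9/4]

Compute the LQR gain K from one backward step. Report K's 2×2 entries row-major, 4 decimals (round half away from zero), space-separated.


BᵀP = [-27.0000 0.0000; 1.5000 2.2500]
S = R + BᵀPB = [1/2 0; 0 1] + [81.0000 0.0000; 0.0000 2.2500] = [81.5000 0.0000; 0.0000 3.2500]
BᵀPA = [-27.0000 27.0000; -3.0000 3.0000]
K = S⁻¹·BᵀPA = [-0.3313 0.3313; -0.9231 0.9231]
A−BK = [0.0061 -0.0061; -0.4143 0.4143]
AᵀP(A−BK) = [1.2860 -1.2860; -1.2860 1.2860]
P' = Q + AᵀP(A−BK) = [6.2860 2.7140; 2.7140 5.2860]
tr(P') = 11.5720

-0.3313 0.3313 -0.9231 0.9231


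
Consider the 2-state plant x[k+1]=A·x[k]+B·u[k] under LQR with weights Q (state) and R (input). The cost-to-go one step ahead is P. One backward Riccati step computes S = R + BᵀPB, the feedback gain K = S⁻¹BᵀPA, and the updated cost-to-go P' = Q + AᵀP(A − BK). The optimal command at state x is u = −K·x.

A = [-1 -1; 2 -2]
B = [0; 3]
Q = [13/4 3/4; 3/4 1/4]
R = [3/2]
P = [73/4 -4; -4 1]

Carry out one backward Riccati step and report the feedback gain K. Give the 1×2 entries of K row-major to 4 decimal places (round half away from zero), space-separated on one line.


BᵀP = [-12.0000 3.0000]
S = R + BᵀPB = [3/2] + [9.0000] = [10.5000]
BᵀPA = [18.0000 6.0000]
K = S⁻¹·BᵀPA = [1.7143 0.5714]
A−BK = [-1.0000 -1.0000; -3.1429 -3.7143]
AᵀP(A−BK) = [7.3929 3.9643; 3.9643 2.8214]
P' = Q + AᵀP(A−BK) = [10.6429 4.7143; 4.7143 3.0714]
tr(P') = 13.7143

1.7143 0.5714


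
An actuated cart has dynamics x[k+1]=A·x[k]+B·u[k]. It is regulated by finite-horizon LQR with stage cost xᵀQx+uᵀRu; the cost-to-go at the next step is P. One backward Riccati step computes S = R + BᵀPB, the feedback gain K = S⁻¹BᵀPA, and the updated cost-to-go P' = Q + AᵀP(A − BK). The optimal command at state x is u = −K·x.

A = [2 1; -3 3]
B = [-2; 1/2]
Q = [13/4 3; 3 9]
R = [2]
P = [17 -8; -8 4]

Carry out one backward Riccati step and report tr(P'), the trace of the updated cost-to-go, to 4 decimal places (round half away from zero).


BᵀP = [-38.0000 18.0000]
S = R + BᵀPB = [2] + [85.0000] = [87.0000]
BᵀPA = [-130.0000 16.0000]
K = S⁻¹·BᵀPA = [-1.4943 0.1839]
A−BK = [-0.9885 1.3678; -2.2529 2.9080]
AᵀP(A−BK) = [5.7471 -2.0920; -2.0920 2.0575]
P' = Q + AᵀP(A−BK) = [8.9971 0.9080; 0.9080 11.0575]
tr(P') = 20.0546

20.0546


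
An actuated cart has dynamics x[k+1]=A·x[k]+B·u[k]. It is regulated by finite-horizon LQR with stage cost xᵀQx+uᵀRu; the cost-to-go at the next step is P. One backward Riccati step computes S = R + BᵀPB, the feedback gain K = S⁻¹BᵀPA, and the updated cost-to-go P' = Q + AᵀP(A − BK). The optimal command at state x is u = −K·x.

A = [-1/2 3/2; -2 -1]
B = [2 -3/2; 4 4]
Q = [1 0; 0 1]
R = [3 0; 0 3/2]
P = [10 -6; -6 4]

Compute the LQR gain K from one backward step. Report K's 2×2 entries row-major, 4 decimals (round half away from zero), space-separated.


-0.2265 0.1857 -0.1595 -0.5474

BᵀP = [-4.0000 4.0000; -39.0000 25.0000]
S = R + BᵀPB = [3 0; 0 3/2] + [8.0000 22.0000; 22.0000 158.5000] = [11.0000 22.0000; 22.0000 160.0000]
BᵀPA = [-6.0000 -10.0000; -30.5000 -83.5000]
K = S⁻¹·BᵀPA = [-0.2265 0.1857; -0.1595 -0.5474]
A−BK = [-0.2862 0.3074; -0.4561 0.4467]
AᵀP(A−BK) = [0.2768 -0.0817; -0.0817 0.6483]
P' = Q + AᵀP(A−BK) = [1.2768 -0.0817; -0.0817 1.6483]
tr(P') = 2.9252


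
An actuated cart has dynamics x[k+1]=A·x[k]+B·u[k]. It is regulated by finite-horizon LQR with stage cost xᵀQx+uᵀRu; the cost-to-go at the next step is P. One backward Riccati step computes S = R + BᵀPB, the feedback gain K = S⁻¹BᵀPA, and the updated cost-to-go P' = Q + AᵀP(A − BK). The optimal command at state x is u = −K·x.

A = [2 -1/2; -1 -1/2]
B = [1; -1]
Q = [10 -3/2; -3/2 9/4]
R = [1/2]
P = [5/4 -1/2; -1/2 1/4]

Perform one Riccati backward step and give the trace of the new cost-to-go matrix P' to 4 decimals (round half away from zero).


13.5208

BᵀP = [1.7500 -0.7500]
S = R + BᵀPB = [1/2] + [2.5000] = [3.0000]
BᵀPA = [4.2500 -0.5000]
K = S⁻¹·BᵀPA = [1.4167 -0.1667]
A−BK = [0.5833 -0.3333; 0.4167 -0.6667]
AᵀP(A−BK) = [1.2292 -0.1667; -0.1667 0.0417]
P' = Q + AᵀP(A−BK) = [11.2292 -1.6667; -1.6667 2.2917]
tr(P') = 13.5208


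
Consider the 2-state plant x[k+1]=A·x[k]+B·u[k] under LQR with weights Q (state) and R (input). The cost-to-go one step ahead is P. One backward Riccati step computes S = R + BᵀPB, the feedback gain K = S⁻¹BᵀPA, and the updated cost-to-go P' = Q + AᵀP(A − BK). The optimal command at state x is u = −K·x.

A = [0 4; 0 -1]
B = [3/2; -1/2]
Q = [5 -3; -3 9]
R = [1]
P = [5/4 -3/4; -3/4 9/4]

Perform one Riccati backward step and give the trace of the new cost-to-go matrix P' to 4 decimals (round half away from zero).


19.2386

BᵀP = [2.2500 -2.2500]
S = R + BᵀPB = [1] + [4.5000] = [5.5000]
BᵀPA = [0.0000 11.2500]
K = S⁻¹·BᵀPA = [0.0000 2.0455]
A−BK = [0.0000 0.9318; 0.0000 0.0227]
AᵀP(A−BK) = [0.0000 0.0000; 0.0000 5.2386]
P' = Q + AᵀP(A−BK) = [5.0000 -3.0000; -3.0000 14.2386]
tr(P') = 19.2386


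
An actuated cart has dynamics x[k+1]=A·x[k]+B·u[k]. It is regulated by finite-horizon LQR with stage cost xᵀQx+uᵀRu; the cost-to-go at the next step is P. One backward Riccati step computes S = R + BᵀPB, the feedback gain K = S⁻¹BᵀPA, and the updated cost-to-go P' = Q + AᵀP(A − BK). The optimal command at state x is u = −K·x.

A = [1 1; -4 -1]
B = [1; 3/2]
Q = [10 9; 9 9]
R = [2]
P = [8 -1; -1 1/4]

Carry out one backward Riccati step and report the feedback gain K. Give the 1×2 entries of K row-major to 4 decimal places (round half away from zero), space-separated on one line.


BᵀP = [6.5000 -0.6250]
S = R + BᵀPB = [2] + [5.5625] = [7.5625]
BᵀPA = [9.0000 7.1250]
K = S⁻¹·BᵀPA = [1.1901 0.9421]
A−BK = [-0.1901 0.0579; -5.7851 -2.4132]
AᵀP(A−BK) = [9.2893 5.5207; 5.5207 3.5372]
P' = Q + AᵀP(A−BK) = [19.2893 14.5207; 14.5207 12.5372]
tr(P') = 31.8264

1.1901 0.9421


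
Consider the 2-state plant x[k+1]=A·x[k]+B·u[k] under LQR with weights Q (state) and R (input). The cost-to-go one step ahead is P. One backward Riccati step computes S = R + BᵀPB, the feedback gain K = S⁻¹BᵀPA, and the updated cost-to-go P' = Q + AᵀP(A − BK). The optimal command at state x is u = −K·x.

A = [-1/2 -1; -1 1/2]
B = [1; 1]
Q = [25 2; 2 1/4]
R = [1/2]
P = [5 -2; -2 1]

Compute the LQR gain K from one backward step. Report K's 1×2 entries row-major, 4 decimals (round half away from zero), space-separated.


-0.2000 -1.4000

BᵀP = [3.0000 -1.0000]
S = R + BᵀPB = [1/2] + [2.0000] = [2.5000]
BᵀPA = [-0.5000 -3.5000]
K = S⁻¹·BᵀPA = [-0.2000 -1.4000]
A−BK = [-0.3000 0.4000; -0.8000 1.9000]
AᵀP(A−BK) = [0.1500 -0.2000; -0.2000 2.3500]
P' = Q + AᵀP(A−BK) = [25.1500 1.8000; 1.8000 2.6000]
tr(P') = 27.7500


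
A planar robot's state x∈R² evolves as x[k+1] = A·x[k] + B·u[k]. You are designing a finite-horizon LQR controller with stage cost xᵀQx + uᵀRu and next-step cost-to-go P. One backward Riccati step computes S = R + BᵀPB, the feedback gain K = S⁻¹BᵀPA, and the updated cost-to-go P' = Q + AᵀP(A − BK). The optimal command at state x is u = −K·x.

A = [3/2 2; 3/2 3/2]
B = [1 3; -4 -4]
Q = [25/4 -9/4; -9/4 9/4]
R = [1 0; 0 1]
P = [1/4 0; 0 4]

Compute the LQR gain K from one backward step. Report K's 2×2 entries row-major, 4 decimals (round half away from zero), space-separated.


BᵀP = [0.2500 -16.0000; 0.7500 -16.0000]
S = R + BᵀPB = [1 0; 0 1] + [64.2500 64.7500; 64.7500 66.2500] = [65.2500 64.7500; 64.7500 67.2500]
BᵀPA = [-23.6250 -23.5000; -22.8750 -22.5000]
K = S⁻¹·BᵀPA = [-0.5505 -0.6317; 0.1899 0.2737]
A−BK = [1.4808 1.8107; 0.0575 0.0678]
AᵀP(A−BK) = [0.9006 1.0857; 1.0857 1.3120]
P' = Q + AᵀP(A−BK) = [7.1506 -1.1643; -1.1643 3.5620]
tr(P') = 10.7126

-0.5505 -0.6317 0.1899 0.2737


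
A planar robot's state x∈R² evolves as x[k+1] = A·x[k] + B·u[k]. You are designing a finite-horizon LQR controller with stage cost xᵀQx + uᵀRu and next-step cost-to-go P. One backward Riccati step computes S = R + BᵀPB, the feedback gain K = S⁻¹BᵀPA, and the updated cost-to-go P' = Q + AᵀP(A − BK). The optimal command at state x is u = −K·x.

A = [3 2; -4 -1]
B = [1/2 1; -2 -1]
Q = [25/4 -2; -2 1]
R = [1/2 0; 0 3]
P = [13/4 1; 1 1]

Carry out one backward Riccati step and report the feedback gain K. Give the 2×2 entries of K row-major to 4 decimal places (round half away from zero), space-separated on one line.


BᵀP = [-0.3750 -1.5000; 2.2500 0.0000]
S = R + BᵀPB = [1/2 0; 0 3] + [2.8125 1.1250; 1.1250 2.2500] = [3.3125 1.1250; 1.1250 5.2500]
BᵀPA = [4.8750 0.7500; 6.7500 4.5000]
K = S⁻¹·BᵀPA = [1.1163 -0.0698; 1.0465 0.8721]
A−BK = [1.3953 1.1628; -0.7209 -0.2674]
AᵀP(A−BK) = [8.7442 6.9535; 6.9535 6.1279]
P' = Q + AᵀP(A−BK) = [14.9942 4.9535; 4.9535 7.1279]
tr(P') = 22.1221

1.1163 -0.0698 1.0465 0.8721


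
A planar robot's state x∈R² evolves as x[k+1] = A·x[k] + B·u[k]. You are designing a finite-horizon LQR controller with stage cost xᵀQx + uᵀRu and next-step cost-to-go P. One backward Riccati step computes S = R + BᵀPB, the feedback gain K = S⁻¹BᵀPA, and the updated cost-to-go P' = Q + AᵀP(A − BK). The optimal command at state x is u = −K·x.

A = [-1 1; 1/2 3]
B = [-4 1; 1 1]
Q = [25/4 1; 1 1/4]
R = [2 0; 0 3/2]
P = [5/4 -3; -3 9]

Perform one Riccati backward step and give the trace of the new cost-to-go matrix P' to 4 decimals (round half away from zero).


12.0289

BᵀP = [-8.0000 21.0000; -1.7500 6.0000]
S = R + BᵀPB = [2 0; 0 3/2] + [53.0000 13.0000; 13.0000 4.2500] = [55.0000 13.0000; 13.0000 5.7500]
BᵀPA = [18.5000 55.0000; 4.7500 16.2500]
K = S⁻¹·BᵀPA = [0.3031 0.7131; 0.1409 1.2139]
A−BK = [0.0713 2.6384; 0.0560 1.0730]
AᵀP(A−BK) = [0.2241 0.7920; 0.7920 5.3048]
P' = Q + AᵀP(A−BK) = [6.4741 1.7920; 1.7920 5.5548]
tr(P') = 12.0289


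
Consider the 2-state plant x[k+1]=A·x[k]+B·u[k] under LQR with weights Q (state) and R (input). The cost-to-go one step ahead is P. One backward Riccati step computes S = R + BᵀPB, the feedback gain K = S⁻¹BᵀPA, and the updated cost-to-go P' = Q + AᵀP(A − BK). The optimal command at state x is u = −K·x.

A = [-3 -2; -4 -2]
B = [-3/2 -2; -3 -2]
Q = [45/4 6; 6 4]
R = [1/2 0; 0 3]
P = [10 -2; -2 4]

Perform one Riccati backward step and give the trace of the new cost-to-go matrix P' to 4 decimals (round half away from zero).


20.0359

BᵀP = [-9.0000 -9.0000; -16.0000 -4.0000]
S = R + BᵀPB = [1/2 0; 0 3] + [40.5000 36.0000; 36.0000 40.0000] = [41.0000 36.0000; 36.0000 43.0000]
BᵀPA = [63.0000 36.0000; 64.0000 40.0000]
K = S⁻¹·BᵀPA = [0.8672 0.2313; 0.7623 0.7366]
A−BK = [-0.1745 -0.1799; 0.1263 0.1670]
AᵀP(A−BK) = [2.5760 2.2869; 2.2869 2.2099]
P' = Q + AᵀP(A−BK) = [13.8260 8.2869; 8.2869 6.2099]
tr(P') = 20.0359


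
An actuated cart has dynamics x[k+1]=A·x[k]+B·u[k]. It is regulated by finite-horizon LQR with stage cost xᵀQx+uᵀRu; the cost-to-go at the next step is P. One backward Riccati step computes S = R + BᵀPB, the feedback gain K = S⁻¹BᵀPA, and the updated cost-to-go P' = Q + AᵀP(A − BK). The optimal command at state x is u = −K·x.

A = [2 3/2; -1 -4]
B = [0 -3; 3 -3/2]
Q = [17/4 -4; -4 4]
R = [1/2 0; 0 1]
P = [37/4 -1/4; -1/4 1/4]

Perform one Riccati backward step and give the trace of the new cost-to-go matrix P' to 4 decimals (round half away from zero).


BᵀP = [-0.7500 0.7500; -27.3750 0.3750]
S = R + BᵀPB = [1/2 0; 0 1] + [2.2500 1.1250; 1.1250 81.5625] = [2.7500 1.1250; 1.1250 82.5625]
BᵀPA = [-2.2500 -4.1250; -55.1250 -42.5625]
K = S⁻¹·BᵀPA = [-0.5481 -1.2963; -0.6602 -0.4979]
A−BK = [0.0194 0.0064; -0.3460 -0.8578]
AᵀP(A−BK) = [0.6228 0.7640; 0.7640 1.2752]
P' = Q + AᵀP(A−BK) = [4.8728 -3.2360; -3.2360 5.2752]
tr(P') = 10.1480

10.1480


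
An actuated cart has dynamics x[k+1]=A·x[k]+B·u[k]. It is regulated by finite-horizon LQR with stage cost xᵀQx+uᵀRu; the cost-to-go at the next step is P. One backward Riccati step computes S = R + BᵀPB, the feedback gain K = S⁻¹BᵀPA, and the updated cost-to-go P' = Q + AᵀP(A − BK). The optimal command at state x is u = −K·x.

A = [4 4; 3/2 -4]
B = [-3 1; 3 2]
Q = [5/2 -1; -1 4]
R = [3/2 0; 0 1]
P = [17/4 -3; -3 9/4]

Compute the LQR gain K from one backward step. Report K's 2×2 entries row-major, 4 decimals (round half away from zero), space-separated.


-0.5964 -1.3055 0.4733 -0.1208

BᵀP = [-21.7500 15.7500; -1.7500 1.5000]
S = R + BᵀPB = [3/2 0; 0 1] + [112.5000 9.7500; 9.7500 1.2500] = [114.0000 9.7500; 9.7500 2.2500]
BᵀPA = [-63.3750 -150.0000; -4.7500 -13.0000]
K = S⁻¹·BᵀPA = [-0.5964 -1.3055; 0.4733 -0.1208]
A−BK = [1.7375 0.2044; 2.3426 0.1580]
AᵀP(A−BK) = [1.5138 1.1928; 1.1928 2.6109]
P' = Q + AᵀP(A−BK) = [4.0138 0.1928; 0.1928 6.6109]
tr(P') = 10.6247


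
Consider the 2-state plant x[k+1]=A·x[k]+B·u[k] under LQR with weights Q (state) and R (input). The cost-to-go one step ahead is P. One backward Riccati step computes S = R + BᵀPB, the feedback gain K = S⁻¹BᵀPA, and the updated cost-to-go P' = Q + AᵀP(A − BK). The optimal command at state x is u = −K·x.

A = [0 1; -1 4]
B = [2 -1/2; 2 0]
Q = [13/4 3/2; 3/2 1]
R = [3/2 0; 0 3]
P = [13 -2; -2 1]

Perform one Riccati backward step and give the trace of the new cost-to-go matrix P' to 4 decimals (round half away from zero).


BᵀP = [22.0000 -2.0000; -6.5000 1.0000]
S = R + BᵀPB = [3/2 0; 0 3] + [40.0000 -11.0000; -11.0000 3.2500] = [41.5000 -11.0000; -11.0000 6.2500]
BᵀPA = [2.0000 14.0000; -1.0000 -2.5000]
K = S⁻¹·BᵀPA = [0.0108 0.4336; -0.1409 0.3631]
A−BK = [-0.0921 0.3144; -1.0217 3.1328]
AᵀP(A−BK) = [0.8374 -2.5041; -2.5041 7.8374]
P' = Q + AᵀP(A−BK) = [4.0874 -1.0041; -1.0041 8.8374]
tr(P') = 12.9248

12.9248


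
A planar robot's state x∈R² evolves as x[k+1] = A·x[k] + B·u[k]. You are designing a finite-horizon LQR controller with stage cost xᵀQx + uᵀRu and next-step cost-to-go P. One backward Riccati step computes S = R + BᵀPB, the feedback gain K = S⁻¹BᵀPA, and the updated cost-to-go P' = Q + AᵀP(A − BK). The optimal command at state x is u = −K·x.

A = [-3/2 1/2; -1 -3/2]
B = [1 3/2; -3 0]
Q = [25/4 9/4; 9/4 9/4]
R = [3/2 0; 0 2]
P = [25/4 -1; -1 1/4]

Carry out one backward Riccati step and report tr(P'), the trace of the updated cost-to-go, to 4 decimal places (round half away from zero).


BᵀP = [9.2500 -1.7500; 9.3750 -1.5000]
S = R + BᵀPB = [3/2 0; 0 2] + [14.5000 13.8750; 13.8750 14.0625] = [16.0000 13.8750; 13.8750 16.0625]
BᵀPA = [-12.1250 7.2500; -12.5625 6.9375]
K = S⁻¹·BᵀPA = [-0.3172 0.3132; -0.5081 0.1614]
A−BK = [-0.4206 -0.0552; -1.9515 -0.5605]
AᵀP(A−BK) = [1.0835 -0.2379; -0.2379 0.2349]
P' = Q + AᵀP(A−BK) = [7.3335 2.0121; 2.0121 2.4849]
tr(P') = 9.8184

9.8184


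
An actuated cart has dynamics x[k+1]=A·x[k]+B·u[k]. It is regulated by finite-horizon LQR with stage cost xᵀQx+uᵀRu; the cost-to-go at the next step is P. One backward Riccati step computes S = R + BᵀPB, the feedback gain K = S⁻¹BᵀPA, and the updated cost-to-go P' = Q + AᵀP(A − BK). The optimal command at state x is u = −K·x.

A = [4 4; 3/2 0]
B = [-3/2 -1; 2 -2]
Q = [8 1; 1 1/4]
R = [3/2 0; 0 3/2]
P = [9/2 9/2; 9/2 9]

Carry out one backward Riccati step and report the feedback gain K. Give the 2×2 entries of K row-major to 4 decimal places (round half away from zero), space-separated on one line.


BᵀP = [2.2500 11.2500; -13.5000 -22.5000]
S = R + BᵀPB = [3/2 0; 0 3/2] + [19.1250 -24.7500; -24.7500 58.5000] = [20.6250 -24.7500; -24.7500 60.0000]
BᵀPA = [25.8750 9.0000; -87.7500 -54.0000]
K = S⁻¹·BᵀPA = [-0.9910 -1.2745; -1.8713 -1.4257]
A−BK = [0.6422 0.6625; -0.2606 -0.3024]
AᵀP(A−BK) = [7.6867 6.8695; 6.8695 6.4806]
P' = Q + AᵀP(A−BK) = [15.6867 7.8695; 7.8695 6.7306]
tr(P') = 22.4173

-0.9910 -1.2745 -1.8713 -1.4257


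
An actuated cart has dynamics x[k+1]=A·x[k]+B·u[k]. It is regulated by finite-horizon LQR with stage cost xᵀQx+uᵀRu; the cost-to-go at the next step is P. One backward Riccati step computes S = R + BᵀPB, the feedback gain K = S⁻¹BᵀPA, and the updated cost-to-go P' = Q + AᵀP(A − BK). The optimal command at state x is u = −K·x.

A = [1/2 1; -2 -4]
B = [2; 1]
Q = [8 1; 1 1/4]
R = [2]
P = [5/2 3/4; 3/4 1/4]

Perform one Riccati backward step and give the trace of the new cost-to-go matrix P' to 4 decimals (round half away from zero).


8.7469

BᵀP = [5.7500 1.7500]
S = R + BᵀPB = [2] + [13.2500] = [15.2500]
BᵀPA = [-0.6250 -1.2500]
K = S⁻¹·BᵀPA = [-0.0410 -0.0820]
A−BK = [0.5820 1.1639; -1.9590 -3.9180]
AᵀP(A−BK) = [0.0994 0.1988; 0.1988 0.3975]
P' = Q + AᵀP(A−BK) = [8.0994 1.1988; 1.1988 0.6475]
tr(P') = 8.7469


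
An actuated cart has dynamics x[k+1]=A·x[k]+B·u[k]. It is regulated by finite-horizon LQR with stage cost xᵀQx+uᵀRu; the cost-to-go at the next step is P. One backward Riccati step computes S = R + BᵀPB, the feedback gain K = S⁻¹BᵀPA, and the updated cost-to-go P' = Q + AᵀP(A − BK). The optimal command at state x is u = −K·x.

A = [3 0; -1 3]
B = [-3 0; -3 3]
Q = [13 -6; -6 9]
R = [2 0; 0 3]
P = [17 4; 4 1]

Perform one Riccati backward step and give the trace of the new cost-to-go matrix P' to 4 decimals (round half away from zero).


24.0706

BᵀP = [-63.0000 -15.0000; 12.0000 3.0000]
S = R + BᵀPB = [2 0; 0 3] + [234.0000 -45.0000; -45.0000 9.0000] = [236.0000 -45.0000; -45.0000 12.0000]
BᵀPA = [-174.0000 -45.0000; 33.0000 9.0000]
K = S⁻¹·BᵀPA = [-0.7472 -0.1673; -0.0520 0.1227]
A−BK = [0.7584 -0.5019; -3.0855 2.1301]
AᵀP(A−BK) = [1.7026 -0.1561; -0.1561 0.3680]
P' = Q + AᵀP(A−BK) = [14.7026 -6.1561; -6.1561 9.3680]
tr(P') = 24.0706


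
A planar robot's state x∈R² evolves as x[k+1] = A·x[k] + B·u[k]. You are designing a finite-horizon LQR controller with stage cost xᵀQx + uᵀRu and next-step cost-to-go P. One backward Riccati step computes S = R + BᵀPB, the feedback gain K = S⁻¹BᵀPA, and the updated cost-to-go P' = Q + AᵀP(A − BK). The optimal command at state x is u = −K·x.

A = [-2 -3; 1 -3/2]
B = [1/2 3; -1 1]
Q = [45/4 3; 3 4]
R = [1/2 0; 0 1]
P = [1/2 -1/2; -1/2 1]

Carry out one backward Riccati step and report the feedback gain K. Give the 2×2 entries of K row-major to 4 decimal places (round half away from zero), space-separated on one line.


-1.1068 0.1456 -0.3981 -0.6845

BᵀP = [0.7500 -1.2500; 1.0000 -0.5000]
S = R + BᵀPB = [1/2 0; 0 1] + [1.6250 1.0000; 1.0000 2.5000] = [2.1250 1.0000; 1.0000 3.5000]
BᵀPA = [-2.7500 -0.3750; -2.5000 -2.2500]
K = S⁻¹·BᵀPA = [-1.1068 0.1456; -0.3981 -0.6845]
A−BK = [-0.2524 -1.0194; 0.2913 -0.6699]
AᵀP(A−BK) = [0.9612 0.1893; 0.1893 0.7646]
P' = Q + AᵀP(A−BK) = [12.2112 3.1893; 3.1893 4.7646]
tr(P') = 16.9757


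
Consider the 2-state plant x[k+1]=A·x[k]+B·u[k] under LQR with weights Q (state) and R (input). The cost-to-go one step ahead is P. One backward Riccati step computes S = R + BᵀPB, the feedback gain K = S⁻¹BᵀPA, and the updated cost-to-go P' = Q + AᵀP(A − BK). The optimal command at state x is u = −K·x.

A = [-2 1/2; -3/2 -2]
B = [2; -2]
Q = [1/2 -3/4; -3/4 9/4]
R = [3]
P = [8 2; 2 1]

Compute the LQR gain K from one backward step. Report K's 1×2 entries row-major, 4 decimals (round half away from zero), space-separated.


BᵀP = [12.0000 2.0000]
S = R + BᵀPB = [3] + [20.0000] = [23.0000]
BᵀPA = [-27.0000 2.0000]
K = S⁻¹·BᵀPA = [-1.1739 0.0870]
A−BK = [0.3478 0.3261; -3.8478 -1.8261]
AᵀP(A−BK) = [14.5543 3.8478; 3.8478 1.8261]
P' = Q + AᵀP(A−BK) = [15.0543 3.0978; 3.0978 4.0761]
tr(P') = 19.1304

-1.1739 0.0870


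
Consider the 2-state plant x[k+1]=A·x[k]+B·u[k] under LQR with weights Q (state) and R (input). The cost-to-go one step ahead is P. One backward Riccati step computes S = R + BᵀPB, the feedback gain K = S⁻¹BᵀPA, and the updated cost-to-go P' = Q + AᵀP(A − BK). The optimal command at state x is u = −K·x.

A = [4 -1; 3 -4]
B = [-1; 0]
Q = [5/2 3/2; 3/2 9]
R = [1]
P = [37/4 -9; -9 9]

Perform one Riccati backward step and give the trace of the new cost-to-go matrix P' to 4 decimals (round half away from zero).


BᵀP = [-9.2500 9.0000]
S = R + BᵀPB = [1] + [9.2500] = [10.2500]
BᵀPA = [-10.0000 -26.7500]
K = S⁻¹·BᵀPA = [-0.9756 -2.6098]
A−BK = [3.0244 -3.6098; 3.0000 -4.0000]
AᵀP(A−BK) = [3.2439 -0.0976; -0.0976 11.4390]
P' = Q + AᵀP(A−BK) = [5.7439 1.4024; 1.4024 20.4390]
tr(P') = 26.1829

26.1829


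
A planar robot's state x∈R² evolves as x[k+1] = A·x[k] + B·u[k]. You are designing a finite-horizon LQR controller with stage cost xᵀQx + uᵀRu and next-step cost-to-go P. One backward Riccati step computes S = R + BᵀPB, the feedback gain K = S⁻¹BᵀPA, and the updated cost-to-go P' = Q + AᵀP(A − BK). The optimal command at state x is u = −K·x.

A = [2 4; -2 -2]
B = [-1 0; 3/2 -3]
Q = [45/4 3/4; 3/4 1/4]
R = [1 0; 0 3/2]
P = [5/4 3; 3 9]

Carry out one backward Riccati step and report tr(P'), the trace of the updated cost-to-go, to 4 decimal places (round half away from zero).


BᵀP = [3.2500 10.5000; -9.0000 -27.0000]
S = R + BᵀPB = [1 0; 0 3/2] + [12.5000 -31.5000; -31.5000 81.0000] = [13.5000 -31.5000; -31.5000 82.5000]
BᵀPA = [-14.5000 -8.0000; 36.0000 18.0000]
K = S⁻¹·BᵀPA = [-0.5123 -0.7654; 0.2407 -0.0741]
A−BK = [1.4877 3.2346; -0.5093 -1.0741]
AᵀP(A−BK) = [0.9043 1.5679; 1.5679 3.2099]
P' = Q + AᵀP(A−BK) = [12.1543 2.3179; 2.3179 3.4599]
tr(P') = 15.6142

15.6142


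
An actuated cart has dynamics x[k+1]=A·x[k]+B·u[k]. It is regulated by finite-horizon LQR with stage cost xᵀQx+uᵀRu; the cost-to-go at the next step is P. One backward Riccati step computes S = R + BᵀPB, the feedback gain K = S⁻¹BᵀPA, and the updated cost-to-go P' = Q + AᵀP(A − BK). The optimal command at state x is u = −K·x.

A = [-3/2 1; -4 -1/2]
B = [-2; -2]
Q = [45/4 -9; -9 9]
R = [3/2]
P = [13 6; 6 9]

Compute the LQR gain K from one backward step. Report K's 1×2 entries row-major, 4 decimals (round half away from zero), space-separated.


1.2873 -0.1673

BᵀP = [-38.0000 -30.0000]
S = R + BᵀPB = [3/2] + [136.0000] = [137.5000]
BᵀPA = [177.0000 -23.0000]
K = S⁻¹·BᵀPA = [1.2873 -0.1673]
A−BK = [1.0745 0.6655; -1.4255 -0.8345]
AᵀP(A−BK) = [17.4027 8.6073; 8.6073 5.4027]
P' = Q + AᵀP(A−BK) = [28.6527 -0.3927; -0.3927 14.4027]
tr(P') = 43.0555


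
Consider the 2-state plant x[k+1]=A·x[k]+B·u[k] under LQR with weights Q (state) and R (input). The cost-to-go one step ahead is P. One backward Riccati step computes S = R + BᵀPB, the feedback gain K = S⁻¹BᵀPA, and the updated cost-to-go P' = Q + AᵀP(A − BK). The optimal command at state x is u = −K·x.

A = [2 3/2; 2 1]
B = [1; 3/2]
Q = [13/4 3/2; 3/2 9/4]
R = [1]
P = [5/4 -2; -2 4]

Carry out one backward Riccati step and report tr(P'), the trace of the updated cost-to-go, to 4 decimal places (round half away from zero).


BᵀP = [-1.7500 4.0000]
S = R + BᵀPB = [1] + [4.2500] = [5.2500]
BᵀPA = [4.5000 1.3750]
K = S⁻¹·BᵀPA = [0.8571 0.2619]
A−BK = [1.1429 1.2381; 0.7143 0.6071]
AᵀP(A−BK) = [1.1429 0.5714; 0.5714 0.4524]
P' = Q + AᵀP(A−BK) = [4.3929 2.0714; 2.0714 2.7024]
tr(P') = 7.0952

7.0952


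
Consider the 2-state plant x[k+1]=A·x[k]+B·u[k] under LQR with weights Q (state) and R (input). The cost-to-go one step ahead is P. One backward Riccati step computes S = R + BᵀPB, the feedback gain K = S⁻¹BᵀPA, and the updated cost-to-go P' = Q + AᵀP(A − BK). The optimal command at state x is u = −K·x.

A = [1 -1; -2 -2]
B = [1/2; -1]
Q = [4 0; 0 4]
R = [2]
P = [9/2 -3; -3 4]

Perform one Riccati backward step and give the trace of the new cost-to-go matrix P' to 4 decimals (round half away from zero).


BᵀP = [5.2500 -5.5000]
S = R + BᵀPB = [2] + [8.1250] = [10.1250]
BᵀPA = [16.2500 5.7500]
K = S⁻¹·BᵀPA = [1.6049 0.5679]
A−BK = [0.1975 -1.2840; -0.3951 -1.4321]
AᵀP(A−BK) = [6.4198 2.2716; 2.2716 5.2346]
P' = Q + AᵀP(A−BK) = [10.4198 2.2716; 2.2716 9.2346]
tr(P') = 19.6543

19.6543


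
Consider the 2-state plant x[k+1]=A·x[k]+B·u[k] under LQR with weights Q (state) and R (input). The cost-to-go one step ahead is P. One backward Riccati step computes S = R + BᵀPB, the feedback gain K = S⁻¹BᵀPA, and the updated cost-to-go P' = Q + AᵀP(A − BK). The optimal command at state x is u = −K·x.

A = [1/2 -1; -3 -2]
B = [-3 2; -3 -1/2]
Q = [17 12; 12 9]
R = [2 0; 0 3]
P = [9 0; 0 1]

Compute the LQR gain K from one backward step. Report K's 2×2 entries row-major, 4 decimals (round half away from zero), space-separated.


BᵀP = [-27.0000 -3.0000; 18.0000 -0.5000]
S = R + BᵀPB = [2 0; 0 3] + [90.0000 -52.5000; -52.5000 36.2500] = [92.0000 -52.5000; -52.5000 39.2500]
BᵀPA = [-4.5000 33.0000; 10.5000 -17.0000]
K = S⁻¹·BᵀPA = [0.4383 0.4712; 0.8538 0.1971]
A−BK = [0.1073 0.0193; -1.2583 -0.4879]
AᵀP(A−BK) = [4.2578 1.5505; 1.5505 0.8020]
P' = Q + AᵀP(A−BK) = [21.2578 13.5505; 13.5505 9.8020]
tr(P') = 31.0598

0.4383 0.4712 0.8538 0.1971


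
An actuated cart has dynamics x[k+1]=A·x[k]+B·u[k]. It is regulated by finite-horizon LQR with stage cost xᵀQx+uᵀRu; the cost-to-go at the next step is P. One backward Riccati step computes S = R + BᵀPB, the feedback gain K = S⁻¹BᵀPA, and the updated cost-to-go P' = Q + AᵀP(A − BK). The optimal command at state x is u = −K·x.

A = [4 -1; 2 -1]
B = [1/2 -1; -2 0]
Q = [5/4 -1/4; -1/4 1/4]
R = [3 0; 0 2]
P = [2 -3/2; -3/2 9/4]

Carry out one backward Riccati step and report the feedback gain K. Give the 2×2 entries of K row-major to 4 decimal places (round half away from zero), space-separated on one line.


0.0435 0.1522 -1.2065 0.2772

BᵀP = [4.0000 -5.2500; -2.0000 1.5000]
S = R + BᵀPB = [3 0; 0 2] + [12.5000 -4.0000; -4.0000 2.0000] = [15.5000 -4.0000; -4.0000 4.0000]
BᵀPA = [5.5000 1.2500; -5.0000 0.5000]
K = S⁻¹·BᵀPA = [0.0435 0.1522; -1.2065 0.2772]
A−BK = [2.7717 -0.7989; 2.0870 -0.6957]
AᵀP(A−BK) = [10.7283 -2.9511; -2.9511 0.9212]
P' = Q + AᵀP(A−BK) = [11.9783 -3.2011; -3.2011 1.1712]
tr(P') = 13.1495


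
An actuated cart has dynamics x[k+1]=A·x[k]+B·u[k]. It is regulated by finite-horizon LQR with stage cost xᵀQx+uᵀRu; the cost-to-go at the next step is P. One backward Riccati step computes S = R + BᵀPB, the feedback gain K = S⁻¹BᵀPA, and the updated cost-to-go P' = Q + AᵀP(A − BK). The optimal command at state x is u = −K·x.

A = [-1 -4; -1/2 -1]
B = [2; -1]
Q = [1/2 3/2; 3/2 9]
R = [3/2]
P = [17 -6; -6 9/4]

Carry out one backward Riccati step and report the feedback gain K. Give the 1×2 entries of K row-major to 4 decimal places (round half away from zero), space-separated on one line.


-0.3433 -1.5222

BᵀP = [40.0000 -14.2500]
S = R + BᵀPB = [3/2] + [94.2500] = [95.7500]
BᵀPA = [-32.8750 -145.7500]
K = S⁻¹·BᵀPA = [-0.3433 -1.5222]
A−BK = [-0.3133 -0.9556; -0.8433 -2.5222]
AᵀP(A−BK) = [0.2751 1.0829; 1.0829 4.3903]
P' = Q + AᵀP(A−BK) = [0.7751 2.5829; 2.5829 13.3903]
tr(P') = 14.1655
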